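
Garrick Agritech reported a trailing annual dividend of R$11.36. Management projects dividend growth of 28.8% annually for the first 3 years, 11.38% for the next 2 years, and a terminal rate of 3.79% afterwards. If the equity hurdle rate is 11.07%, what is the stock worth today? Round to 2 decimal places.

R$335.71

Three-stage DDM. Project D₁…D_5; terminal Gordon value at t=5 with g = 0.0379; discount at r = 0.1107.
D_1 = 14.6317
D_2 = 18.8456
D_3 = 24.2731
D_4 = 27.0354
D_5 = 30.1121
TV_5 = 31.2533/(0.1107−0.0379) = 429.3036
P₀ = Σ Dₜ/(1+r)ᵗ + TV_5/(1+r)^5 = 335.7114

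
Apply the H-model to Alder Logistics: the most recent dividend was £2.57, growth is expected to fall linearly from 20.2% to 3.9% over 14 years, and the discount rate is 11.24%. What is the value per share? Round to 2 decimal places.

H-model: P₀ = D₀[(1+g_L) + H(g_S−g_L)]/(r−g_L), with H = 14/2 = 7.
P₀ = 2.57 × [(1+0.039) + 7×(0.202−0.039)] / (0.1124−0.039)
   = 2.57 × 2.1800 / 0.0734 = 76.3297

£76.33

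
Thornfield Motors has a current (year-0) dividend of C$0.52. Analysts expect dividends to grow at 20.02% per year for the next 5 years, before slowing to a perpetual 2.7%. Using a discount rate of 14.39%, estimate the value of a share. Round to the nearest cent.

Two-stage DDM. Project D₁…D_5 at 0.2002, terminal growth 0.027, discount at r = 0.1439.
D_1 = 0.6241
D_2 = 0.7490
D_3 = 0.8990
D_4 = 1.0790
D_5 = 1.2950
Terminal value at t=5: TV = D_6/(r−g) = 1.3300/(0.1439−0.027) = 11.3770
P₀ = 0.6241/(1+0.1439)^1 + 0.7490/(1+0.1439)^2 + 0.8990/(1+0.1439)^3 + 1.0790/(1+0.1439)^4 + 1.2950/(1+0.1439)^5 + 11.3770/(1+0.1439)^5 = 8.8188

C$8.82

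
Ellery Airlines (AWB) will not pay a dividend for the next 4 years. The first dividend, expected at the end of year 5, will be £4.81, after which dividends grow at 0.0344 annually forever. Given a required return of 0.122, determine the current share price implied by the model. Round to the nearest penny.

Deferred-dividend DDM. At t=4 the remaining stream is a growing perpetuity with first payment D_5 = 4.81.
V_4 = D_5/(r−g) = 4.81/(0.122−0.0344) = 54.9087
P₀ = V_4/(1+r)^4 = 54.9087/(1+0.122)^4 = 34.6473

£34.65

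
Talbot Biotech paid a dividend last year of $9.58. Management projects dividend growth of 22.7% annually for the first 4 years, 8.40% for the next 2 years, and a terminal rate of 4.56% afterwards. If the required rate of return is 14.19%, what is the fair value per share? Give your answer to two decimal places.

Three-stage DDM. Project D₁…D_6; terminal Gordon value at t=6 with g = 0.0456; discount at r = 0.1419.
D_1 = 11.7547
D_2 = 14.4230
D_3 = 17.6970
D_4 = 21.7142
D_5 = 23.5382
D_6 = 25.5154
TV_6 = 26.6789/(0.1419−0.0456) = 277.0394
P₀ = Σ Dₜ/(1+r)ᵗ + TV_6/(1+r)^6 = 194.6048

$194.60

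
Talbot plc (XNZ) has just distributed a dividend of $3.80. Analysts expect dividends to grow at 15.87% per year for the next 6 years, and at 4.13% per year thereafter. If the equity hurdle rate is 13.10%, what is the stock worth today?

Two-stage DDM. Project D₁…D_6 at 0.1587, terminal growth 0.0413, discount at r = 0.131.
D_1 = 4.4031
D_2 = 5.1018
D_3 = 5.9115
D_4 = 6.8496
D_5 = 7.9367
D_6 = 9.1962
Terminal value at t=6: TV = D_7/(r−g) = 9.5760/(0.131−0.0413) = 106.7562
P₀ = 4.4031/(1+0.131)^1 + 5.1018/(1+0.131)^2 + 5.9115/(1+0.131)^3 + 6.8496/(1+0.131)^4 + 7.9367/(1+0.131)^5 + 9.1962/(1+0.131)^6 + 106.7562/(1+0.131)^6 = 75.8417

$75.84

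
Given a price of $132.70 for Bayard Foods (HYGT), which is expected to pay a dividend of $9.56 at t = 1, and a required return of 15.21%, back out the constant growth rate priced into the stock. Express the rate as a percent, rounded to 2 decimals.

8.01%

From P₀ = D₁/(r − g), the implied growth is g = r − D₁/P₀.
g = 0.1521 − 9.56/132.70 = 0.1521 − 0.07204 = 0.08006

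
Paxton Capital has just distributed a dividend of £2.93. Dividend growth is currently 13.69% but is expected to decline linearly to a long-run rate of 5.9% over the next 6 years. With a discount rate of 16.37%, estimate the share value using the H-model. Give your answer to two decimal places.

£36.18

H-model: P₀ = D₀[(1+g_L) + H(g_S−g_L)]/(r−g_L), with H = 6/2 = 3.
P₀ = 2.93 × [(1+0.059) + 3×(0.1369−0.059)] / (0.1637−0.059)
   = 2.93 × 1.2927 / 0.1047 = 36.1758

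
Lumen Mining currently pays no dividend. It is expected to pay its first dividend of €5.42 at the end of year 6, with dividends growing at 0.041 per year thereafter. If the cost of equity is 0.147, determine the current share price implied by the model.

€25.76

Deferred-dividend DDM. At t=5 the remaining stream is a growing perpetuity with first payment D_6 = 5.42.
V_5 = D_6/(r−g) = 5.42/(0.147−0.041) = 51.1321
P₀ = V_5/(1+r)^5 = 51.1321/(1+0.147)^5 = 25.7559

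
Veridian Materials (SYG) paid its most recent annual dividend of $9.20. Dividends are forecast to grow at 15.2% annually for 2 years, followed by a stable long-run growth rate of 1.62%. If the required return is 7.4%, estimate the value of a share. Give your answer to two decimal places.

Two-stage DDM. Project D₁…D_2 at 0.152, terminal growth 0.0162, discount at r = 0.074.
D_1 = 10.5984
D_2 = 12.2094
Terminal value at t=2: TV = D_3/(r−g) = 12.4071/(0.074−0.0162) = 214.6565
P₀ = 10.5984/(1+0.074)^1 + 12.2094/(1+0.074)^2 + 214.6565/(1+0.074)^2 = 206.5484

$206.55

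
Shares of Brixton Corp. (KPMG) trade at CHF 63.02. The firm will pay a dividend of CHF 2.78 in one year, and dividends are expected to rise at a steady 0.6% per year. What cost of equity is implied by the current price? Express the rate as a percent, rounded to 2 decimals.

Rearranging the constant-growth DDM: r = D₁/P₀ + g.
r = 2.7800 / 63.02 + 0.006 = 0.04411 + 0.006 = 0.05011

5.01%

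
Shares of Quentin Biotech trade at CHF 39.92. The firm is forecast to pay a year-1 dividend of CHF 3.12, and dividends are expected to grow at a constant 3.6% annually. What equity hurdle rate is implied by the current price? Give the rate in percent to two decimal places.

Rearranging the constant-growth DDM: r = D₁/P₀ + g.
r = 3.1200 / 39.92 + 0.036 = 0.07816 + 0.036 = 0.11416

11.42%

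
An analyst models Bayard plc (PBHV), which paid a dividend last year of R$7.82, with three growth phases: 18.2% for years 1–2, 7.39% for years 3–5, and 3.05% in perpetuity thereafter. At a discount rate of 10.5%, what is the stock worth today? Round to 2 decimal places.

R$156.28

Three-stage DDM. Project D₁…D_5; terminal Gordon value at t=5 with g = 0.0305; discount at r = 0.105.
D_1 = 9.2432
D_2 = 10.9255
D_3 = 11.7329
D_4 = 12.6000
D_5 = 13.5311
TV_5 = 13.9438/(0.105−0.0305) = 187.1651
P₀ = Σ Dₜ/(1+r)ᵗ + TV_5/(1+r)^5 = 156.2826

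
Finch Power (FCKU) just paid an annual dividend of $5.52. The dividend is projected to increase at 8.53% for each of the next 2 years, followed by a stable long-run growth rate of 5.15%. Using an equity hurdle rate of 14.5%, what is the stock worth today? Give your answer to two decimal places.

$65.96

Two-stage DDM. Project D₁…D_2 at 0.0853, terminal growth 0.0515, discount at r = 0.145.
D_1 = 5.9909
D_2 = 6.5019
Terminal value at t=2: TV = D_3/(r−g) = 6.8367/(0.145−0.0515) = 73.1200
P₀ = 5.9909/(1+0.145)^1 + 6.5019/(1+0.145)^2 + 73.1200/(1+0.145)^2 = 65.9647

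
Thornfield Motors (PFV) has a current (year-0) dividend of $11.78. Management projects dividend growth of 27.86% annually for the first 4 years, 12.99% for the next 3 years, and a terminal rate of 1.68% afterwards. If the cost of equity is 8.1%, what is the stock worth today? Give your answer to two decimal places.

$565.57

Three-stage DDM. Project D₁…D_7; terminal Gordon value at t=7 with g = 0.0168; discount at r = 0.081.
D_1 = 15.0619
D_2 = 19.2582
D_3 = 24.6235
D_4 = 31.4836
D_5 = 35.5733
D_6 = 40.1943
D_7 = 45.4155
TV_7 = 46.1785/(0.081−0.0168) = 719.2910
P₀ = Σ Dₜ/(1+r)ᵗ + TV_7/(1+r)^7 = 565.5674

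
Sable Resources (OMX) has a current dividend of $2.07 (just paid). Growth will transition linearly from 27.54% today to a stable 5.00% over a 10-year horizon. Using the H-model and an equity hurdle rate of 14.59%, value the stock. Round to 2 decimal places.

$46.99

H-model: P₀ = D₀[(1+g_L) + H(g_S−g_L)]/(r−g_L), with H = 10/2 = 5.
P₀ = 2.07 × [(1+0.05) + 5×(0.2754−0.05)] / (0.1459−0.05)
   = 2.07 × 2.1770 / 0.0959 = 46.9905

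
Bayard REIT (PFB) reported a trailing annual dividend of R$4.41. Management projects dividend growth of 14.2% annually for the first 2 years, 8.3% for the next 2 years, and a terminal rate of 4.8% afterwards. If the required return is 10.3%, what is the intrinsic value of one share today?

R$105.33

Three-stage DDM. Project D₁…D_4; terminal Gordon value at t=4 with g = 0.048; discount at r = 0.103.
D_1 = 5.0362
D_2 = 5.7514
D_3 = 6.2287
D_4 = 6.7457
TV_4 = 7.0695/(0.103−0.048) = 128.5365
P₀ = Σ Dₜ/(1+r)ᵗ + TV_4/(1+r)^4 = 105.3333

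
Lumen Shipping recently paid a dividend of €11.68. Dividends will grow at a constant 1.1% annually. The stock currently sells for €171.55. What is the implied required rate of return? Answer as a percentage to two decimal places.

Rearranging the constant-growth DDM: r = D₁/P₀ + g.
D₁ = 11.68 × (1 + 0.011) = 11.8085.
r = 11.8085 / 171.55 + 0.011 = 0.06883 + 0.011 = 0.07983

7.98%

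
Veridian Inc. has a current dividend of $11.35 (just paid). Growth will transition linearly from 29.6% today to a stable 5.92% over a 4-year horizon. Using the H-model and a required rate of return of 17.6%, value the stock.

H-model: P₀ = D₀[(1+g_L) + H(g_S−g_L)]/(r−g_L), with H = 4/2 = 2.
P₀ = 11.35 × [(1+0.0592) + 2×(0.296−0.0592)] / (0.176−0.0592)
   = 11.35 × 1.5328 / 0.1168 = 148.9493

$148.95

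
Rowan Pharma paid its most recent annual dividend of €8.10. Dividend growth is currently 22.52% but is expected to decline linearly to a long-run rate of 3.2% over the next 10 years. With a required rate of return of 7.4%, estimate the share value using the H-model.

€385.33

H-model: P₀ = D₀[(1+g_L) + H(g_S−g_L)]/(r−g_L), with H = 10/2 = 5.
P₀ = 8.10 × [(1+0.032) + 5×(0.2252−0.032)] / (0.074−0.032)
   = 8.10 × 1.9980 / 0.042 = 385.3286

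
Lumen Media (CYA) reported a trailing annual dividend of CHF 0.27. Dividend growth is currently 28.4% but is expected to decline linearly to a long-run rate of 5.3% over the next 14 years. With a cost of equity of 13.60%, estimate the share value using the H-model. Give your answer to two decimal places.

H-model: P₀ = D₀[(1+g_L) + H(g_S−g_L)]/(r−g_L), with H = 14/2 = 7.
P₀ = 0.27 × [(1+0.053) + 7×(0.284−0.053)] / (0.136−0.053)
   = 0.27 × 2.6700 / 0.083 = 8.6855

CHF 8.69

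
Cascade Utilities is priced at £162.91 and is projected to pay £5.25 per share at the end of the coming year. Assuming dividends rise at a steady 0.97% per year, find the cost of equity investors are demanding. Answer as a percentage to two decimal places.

Rearranging the constant-growth DDM: r = D₁/P₀ + g.
r = 5.2500 / 162.91 + 0.0097 = 0.03223 + 0.0097 = 0.04193

4.19%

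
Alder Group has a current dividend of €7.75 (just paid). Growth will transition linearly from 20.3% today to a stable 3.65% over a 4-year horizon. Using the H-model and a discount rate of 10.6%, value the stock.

H-model: P₀ = D₀[(1+g_L) + H(g_S−g_L)]/(r−g_L), with H = 4/2 = 2.
P₀ = 7.75 × [(1+0.0365) + 2×(0.203−0.0365)] / (0.106−0.0365)
   = 7.75 × 1.3695 / 0.0695 = 152.7140

€152.71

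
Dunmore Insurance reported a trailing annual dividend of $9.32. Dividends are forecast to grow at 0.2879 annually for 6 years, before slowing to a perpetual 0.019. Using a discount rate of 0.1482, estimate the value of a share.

$231.59

Two-stage DDM. Project D₁…D_6 at 0.2879, terminal growth 0.019, discount at r = 0.1482.
D_1 = 12.0032
D_2 = 15.4590
D_3 = 19.9096
D_4 = 25.6416
D_5 = 33.0238
D_6 = 42.5313
Terminal value at t=6: TV = D_7/(r−g) = 43.3394/(0.1482−0.019) = 335.4443
P₀ = 12.0032/(1+0.1482)^1 + 15.4590/(1+0.1482)^2 + 19.9096/(1+0.1482)^3 + 25.6416/(1+0.1482)^4 + 33.0238/(1+0.1482)^5 + 42.5313/(1+0.1482)^6 + 335.4443/(1+0.1482)^6 = 231.5853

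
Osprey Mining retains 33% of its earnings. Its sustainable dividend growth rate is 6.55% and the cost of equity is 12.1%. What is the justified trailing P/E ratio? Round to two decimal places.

Payout ratio b = 1 − 0.33 = 0.67.
Justified trailing P/E = b(1+g)/(r−g) = 0.67×(1+0.0655)/(0.121−0.0655) = 12.8628

12.86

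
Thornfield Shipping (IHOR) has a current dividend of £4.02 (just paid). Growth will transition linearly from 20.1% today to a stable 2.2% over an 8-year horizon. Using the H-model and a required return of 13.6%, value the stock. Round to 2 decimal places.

H-model: P₀ = D₀[(1+g_L) + H(g_S−g_L)]/(r−g_L), with H = 8/2 = 4.
P₀ = 4.02 × [(1+0.022) + 4×(0.201−0.022)] / (0.136−0.022)
   = 4.02 × 1.7380 / 0.114 = 61.2874

£61.29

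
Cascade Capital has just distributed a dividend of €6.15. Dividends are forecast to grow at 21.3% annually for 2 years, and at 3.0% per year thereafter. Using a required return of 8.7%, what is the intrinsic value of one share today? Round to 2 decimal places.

€152.91

Two-stage DDM. Project D₁…D_2 at 0.213, terminal growth 0.03, discount at r = 0.087.
D_1 = 7.4600
D_2 = 9.0489
Terminal value at t=2: TV = D_3/(r−g) = 9.3204/(0.087−0.03) = 163.5156
P₀ = 7.4600/(1+0.087)^1 + 9.0489/(1+0.087)^2 + 163.5156/(1+0.087)^2 = 152.9098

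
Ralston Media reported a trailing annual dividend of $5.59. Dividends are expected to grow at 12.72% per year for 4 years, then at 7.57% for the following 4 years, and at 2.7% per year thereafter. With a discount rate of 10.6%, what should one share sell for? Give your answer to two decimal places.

$116.13

Three-stage DDM. Project D₁…D_8; terminal Gordon value at t=8 with g = 0.027; discount at r = 0.106.
D_1 = 6.3010
D_2 = 7.1025
D_3 = 8.0060
D_4 = 9.0243
D_5 = 9.7075
D_6 = 10.4423
D_7 = 11.2328
D_8 = 12.0832
TV_8 = 12.4094/(0.106−0.027) = 157.0810
P₀ = Σ Dₜ/(1+r)ᵗ + TV_8/(1+r)^8 = 116.1278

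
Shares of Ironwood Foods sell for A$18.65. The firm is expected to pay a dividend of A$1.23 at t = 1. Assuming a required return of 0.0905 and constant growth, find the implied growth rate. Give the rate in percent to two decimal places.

From P₀ = D₁/(r − g), the implied growth is g = r − D₁/P₀.
g = 0.0905 − 1.23/18.65 = 0.0905 − 0.06595 = 0.02455

2.45%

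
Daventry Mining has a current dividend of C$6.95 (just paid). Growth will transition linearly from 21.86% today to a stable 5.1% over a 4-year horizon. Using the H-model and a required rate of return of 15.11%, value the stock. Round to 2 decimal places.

C$96.24

H-model: P₀ = D₀[(1+g_L) + H(g_S−g_L)]/(r−g_L), with H = 4/2 = 2.
P₀ = 6.95 × [(1+0.051) + 2×(0.2186−0.051)] / (0.1511−0.051)
   = 6.95 × 1.3862 / 0.1001 = 96.2447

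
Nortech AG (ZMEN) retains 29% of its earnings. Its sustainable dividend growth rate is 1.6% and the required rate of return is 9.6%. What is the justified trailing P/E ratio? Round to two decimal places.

9.02

Payout ratio b = 1 − 0.29 = 0.71.
Justified trailing P/E = b(1+g)/(r−g) = 0.71×(1+0.016)/(0.096−0.016) = 9.0170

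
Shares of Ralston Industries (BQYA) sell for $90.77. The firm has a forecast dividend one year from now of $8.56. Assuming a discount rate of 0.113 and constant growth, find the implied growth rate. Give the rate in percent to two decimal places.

From P₀ = D₁/(r − g), the implied growth is g = r − D₁/P₀.
g = 0.113 − 8.56/90.77 = 0.113 − 0.09430 = 0.01870

1.87%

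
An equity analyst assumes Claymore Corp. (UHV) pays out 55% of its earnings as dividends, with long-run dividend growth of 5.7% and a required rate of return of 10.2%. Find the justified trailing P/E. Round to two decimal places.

Justified trailing P/E = b(1+g)/(r−g) = 0.55×(1+0.057)/(0.102−0.057) = 12.9189

12.92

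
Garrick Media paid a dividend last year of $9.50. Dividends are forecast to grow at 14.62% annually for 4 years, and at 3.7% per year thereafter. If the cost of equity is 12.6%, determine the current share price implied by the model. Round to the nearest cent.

Two-stage DDM. Project D₁…D_4 at 0.1462, terminal growth 0.037, discount at r = 0.126.
D_1 = 10.8889
D_2 = 12.4809
D_3 = 14.3056
D_4 = 16.3970
Terminal value at t=4: TV = D_5/(r−g) = 17.0037/(0.126−0.037) = 191.0530
P₀ = 10.8889/(1+0.126)^1 + 12.4809/(1+0.126)^2 + 14.3056/(1+0.126)^3 + 16.3970/(1+0.126)^4 + 191.0530/(1+0.126)^4 = 158.5854

$158.59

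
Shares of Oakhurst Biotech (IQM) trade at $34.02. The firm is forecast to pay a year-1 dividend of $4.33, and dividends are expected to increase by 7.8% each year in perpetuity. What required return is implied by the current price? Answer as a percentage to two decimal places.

Rearranging the constant-growth DDM: r = D₁/P₀ + g.
r = 4.3300 / 34.02 + 0.078 = 0.12728 + 0.078 = 0.20528

20.53%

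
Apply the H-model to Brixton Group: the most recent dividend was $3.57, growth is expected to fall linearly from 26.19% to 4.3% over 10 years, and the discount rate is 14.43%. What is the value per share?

$75.33

H-model: P₀ = D₀[(1+g_L) + H(g_S−g_L)]/(r−g_L), with H = 10/2 = 5.
P₀ = 3.57 × [(1+0.043) + 5×(0.2619−0.043)] / (0.1443−0.043)
   = 3.57 × 2.1375 / 0.1013 = 75.3295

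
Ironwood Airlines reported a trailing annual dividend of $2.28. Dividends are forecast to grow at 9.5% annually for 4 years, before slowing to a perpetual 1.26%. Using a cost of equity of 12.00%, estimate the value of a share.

Two-stage DDM. Project D₁…D_4 at 0.095, terminal growth 0.0126, discount at r = 0.12.
D_1 = 2.4966
D_2 = 2.7338
D_3 = 2.9935
D_4 = 3.2779
Terminal value at t=4: TV = D_5/(r−g) = 3.3192/(0.12−0.0126) = 30.9047
P₀ = 2.4966/(1+0.12)^1 + 2.7338/(1+0.12)^2 + 2.9935/(1+0.12)^3 + 3.2779/(1+0.12)^4 + 30.9047/(1+0.12)^4 = 28.2628

$28.26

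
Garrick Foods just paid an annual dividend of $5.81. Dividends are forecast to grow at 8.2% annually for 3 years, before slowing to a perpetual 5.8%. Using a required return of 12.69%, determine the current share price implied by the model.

Two-stage DDM. Project D₁…D_3 at 0.082, terminal growth 0.058, discount at r = 0.1269.
D_1 = 6.2864
D_2 = 6.8019
D_3 = 7.3597
Terminal value at t=3: TV = D_4/(r−g) = 7.7865/(0.1269−0.058) = 113.0119
P₀ = 6.2864/(1+0.1269)^1 + 6.8019/(1+0.1269)^2 + 7.3597/(1+0.1269)^3 + 113.0119/(1+0.1269)^3 = 95.0487

$95.05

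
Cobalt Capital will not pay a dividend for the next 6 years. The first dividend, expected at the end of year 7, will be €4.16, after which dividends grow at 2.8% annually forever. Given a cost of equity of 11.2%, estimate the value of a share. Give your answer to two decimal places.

€26.19

Deferred-dividend DDM. At t=6 the remaining stream is a growing perpetuity with first payment D_7 = 4.16.
V_6 = D_7/(r−g) = 4.16/(0.112−0.028) = 49.5238
P₀ = V_6/(1+r)^6 = 49.5238/(1+0.112)^6 = 26.1930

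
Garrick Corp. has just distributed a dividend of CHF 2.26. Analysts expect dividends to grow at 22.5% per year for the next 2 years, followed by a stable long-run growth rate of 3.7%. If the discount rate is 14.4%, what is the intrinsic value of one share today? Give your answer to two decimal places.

CHF 30.13

Two-stage DDM. Project D₁…D_2 at 0.225, terminal growth 0.037, discount at r = 0.144.
D_1 = 2.7685
D_2 = 3.3914
Terminal value at t=2: TV = D_3/(r−g) = 3.5169/(0.144−0.037) = 32.8682
P₀ = 2.7685/(1+0.144)^1 + 3.3914/(1+0.144)^2 + 32.8682/(1+0.144)^2 = 30.1258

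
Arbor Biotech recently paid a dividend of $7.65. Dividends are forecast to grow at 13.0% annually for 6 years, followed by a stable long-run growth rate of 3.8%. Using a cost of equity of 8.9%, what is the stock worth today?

$246.70

Two-stage DDM. Project D₁…D_6 at 0.13, terminal growth 0.038, discount at r = 0.089.
D_1 = 8.6445
D_2 = 9.7683
D_3 = 11.0382
D_4 = 12.4731
D_5 = 14.0946
D_6 = 15.9269
Terminal value at t=6: TV = D_7/(r−g) = 16.5322/(0.089−0.038) = 324.1599
P₀ = 8.6445/(1+0.089)^1 + 9.7683/(1+0.089)^2 + 11.0382/(1+0.089)^3 + 12.4731/(1+0.089)^4 + 14.0946/(1+0.089)^5 + 15.9269/(1+0.089)^6 + 324.1599/(1+0.089)^6 = 246.6958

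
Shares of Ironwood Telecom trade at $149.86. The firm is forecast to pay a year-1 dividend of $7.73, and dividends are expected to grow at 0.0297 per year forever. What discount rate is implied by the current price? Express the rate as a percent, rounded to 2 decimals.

Rearranging the constant-growth DDM: r = D₁/P₀ + g.
r = 7.7300 / 149.86 + 0.0297 = 0.05158 + 0.0297 = 0.08128

8.13%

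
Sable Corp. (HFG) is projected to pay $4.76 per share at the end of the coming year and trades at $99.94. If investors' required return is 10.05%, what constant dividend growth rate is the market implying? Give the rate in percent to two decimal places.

From P₀ = D₁/(r − g), the implied growth is g = r − D₁/P₀.
g = 0.1005 − 4.76/99.94 = 0.1005 − 0.04763 = 0.05287

5.29%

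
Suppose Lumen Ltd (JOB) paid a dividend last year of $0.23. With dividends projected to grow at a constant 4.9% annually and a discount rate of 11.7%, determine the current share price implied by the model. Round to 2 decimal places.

$3.55

Gordon growth model: P₀ = D₁/(r − g). D₁ = 0.23 × (1 + 0.049) = 0.2413.
P₀ = 0.2413 / (0.117 − 0.049) = 0.2413 / 0.068 = 3.5481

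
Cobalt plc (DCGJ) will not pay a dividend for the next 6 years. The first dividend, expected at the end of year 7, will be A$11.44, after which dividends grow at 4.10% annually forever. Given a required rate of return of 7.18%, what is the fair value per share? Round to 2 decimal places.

A$245.02

Deferred-dividend DDM. At t=6 the remaining stream is a growing perpetuity with first payment D_7 = 11.44.
V_6 = D_7/(r−g) = 11.44/(0.0718−0.041) = 371.4286
P₀ = V_6/(1+r)^6 = 371.4286/(1+0.0718)^6 = 245.0151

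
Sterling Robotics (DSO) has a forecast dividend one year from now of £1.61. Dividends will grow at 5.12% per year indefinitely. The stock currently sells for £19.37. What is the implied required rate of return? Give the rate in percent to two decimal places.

13.43%

Rearranging the constant-growth DDM: r = D₁/P₀ + g.
r = 1.6100 / 19.37 + 0.0512 = 0.08312 + 0.0512 = 0.13432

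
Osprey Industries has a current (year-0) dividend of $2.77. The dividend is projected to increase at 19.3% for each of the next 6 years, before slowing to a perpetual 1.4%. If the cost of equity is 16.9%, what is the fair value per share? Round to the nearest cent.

Two-stage DDM. Project D₁…D_6 at 0.193, terminal growth 0.014, discount at r = 0.169.
D_1 = 3.3046
D_2 = 3.9424
D_3 = 4.7033
D_4 = 5.6110
D_5 = 6.6939
D_6 = 7.9859
Terminal value at t=6: TV = D_7/(r−g) = 8.0977/(0.169−0.014) = 52.2431
P₀ = 3.3046/(1+0.169)^1 + 3.9424/(1+0.169)^2 + 4.7033/(1+0.169)^3 + 5.6110/(1+0.169)^4 + 6.6939/(1+0.169)^5 + 7.9859/(1+0.169)^6 + 52.2431/(1+0.169)^6 = 38.3271

$38.33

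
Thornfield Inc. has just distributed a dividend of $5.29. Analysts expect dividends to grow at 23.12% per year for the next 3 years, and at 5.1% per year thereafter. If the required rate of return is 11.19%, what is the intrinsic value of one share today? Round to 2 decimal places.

$143.47

Two-stage DDM. Project D₁…D_3 at 0.2312, terminal growth 0.051, discount at r = 0.1119.
D_1 = 6.5130
D_2 = 8.0189
D_3 = 9.8728
Terminal value at t=3: TV = D_4/(r−g) = 10.3763/(0.1119−0.051) = 170.3833
P₀ = 6.5130/(1+0.1119)^1 + 8.0189/(1+0.1119)^2 + 9.8728/(1+0.1119)^3 + 170.3833/(1+0.1119)^3 = 143.4708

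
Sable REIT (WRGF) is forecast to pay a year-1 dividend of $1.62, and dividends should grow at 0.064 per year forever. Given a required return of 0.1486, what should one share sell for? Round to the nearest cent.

$19.15

Gordon growth model: P₀ = D₁/(r − g), with D₁ = 1.62 given directly.
P₀ = 1.6200 / (0.1486 − 0.064) = 1.6200 / 0.0846 = 19.1489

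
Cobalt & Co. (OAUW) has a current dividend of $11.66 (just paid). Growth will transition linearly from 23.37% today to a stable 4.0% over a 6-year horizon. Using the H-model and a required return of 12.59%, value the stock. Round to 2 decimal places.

$220.05

H-model: P₀ = D₀[(1+g_L) + H(g_S−g_L)]/(r−g_L), with H = 6/2 = 3.
P₀ = 11.66 × [(1+0.04) + 3×(0.2337−0.04)] / (0.1259−0.04)
   = 11.66 × 1.6211 / 0.0859 = 220.0469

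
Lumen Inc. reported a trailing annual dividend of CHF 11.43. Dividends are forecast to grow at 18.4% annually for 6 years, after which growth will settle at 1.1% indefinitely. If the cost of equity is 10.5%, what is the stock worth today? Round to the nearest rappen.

CHF 273.98

Two-stage DDM. Project D₁…D_6 at 0.184, terminal growth 0.011, discount at r = 0.105.
D_1 = 13.5331
D_2 = 16.0232
D_3 = 18.9715
D_4 = 22.4622
D_5 = 26.5953
D_6 = 31.4888
Terminal value at t=6: TV = D_7/(r−g) = 31.8352/(0.105−0.011) = 338.6724
P₀ = 13.5331/(1+0.105)^1 + 16.0232/(1+0.105)^2 + 18.9715/(1+0.105)^3 + 22.4622/(1+0.105)^4 + 26.5953/(1+0.105)^5 + 31.4888/(1+0.105)^6 + 338.6724/(1+0.105)^6 = 273.9778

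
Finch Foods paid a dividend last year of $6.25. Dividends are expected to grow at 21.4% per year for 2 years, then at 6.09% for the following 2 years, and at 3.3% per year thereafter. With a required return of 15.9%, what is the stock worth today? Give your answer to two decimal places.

Three-stage DDM. Project D₁…D_4; terminal Gordon value at t=4 with g = 0.033; discount at r = 0.159.
D_1 = 7.5875
D_2 = 9.2112
D_3 = 9.7722
D_4 = 10.3673
TV_4 = 10.7094/(0.159−0.033) = 84.9955
P₀ = Σ Dₜ/(1+r)ᵗ + TV_4/(1+r)^4 = 72.5308

$72.53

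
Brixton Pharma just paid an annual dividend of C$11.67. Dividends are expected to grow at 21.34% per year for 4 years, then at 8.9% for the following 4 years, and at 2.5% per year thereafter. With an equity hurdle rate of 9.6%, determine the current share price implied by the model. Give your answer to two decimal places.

C$376.32

Three-stage DDM. Project D₁…D_8; terminal Gordon value at t=8 with g = 0.025; discount at r = 0.096.
D_1 = 14.1604
D_2 = 17.1822
D_3 = 20.8489
D_4 = 25.2980
D_5 = 27.5496
D_6 = 30.0015
D_7 = 32.6716
D_8 = 35.5794
TV_8 = 36.4689/(0.096−0.025) = 513.6459
P₀ = Σ Dₜ/(1+r)ᵗ + TV_8/(1+r)^8 = 376.3161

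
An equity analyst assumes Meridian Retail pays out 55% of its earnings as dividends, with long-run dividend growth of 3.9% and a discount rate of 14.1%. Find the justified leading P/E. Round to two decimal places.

5.39

Justified leading P/E = b/(r−g) = 0.55/(0.141−0.039) = 5.3922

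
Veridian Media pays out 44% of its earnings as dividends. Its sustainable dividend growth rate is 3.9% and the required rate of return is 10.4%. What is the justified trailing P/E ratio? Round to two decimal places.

Justified trailing P/E = b(1+g)/(r−g) = 0.44×(1+0.039)/(0.104−0.039) = 7.0332

7.03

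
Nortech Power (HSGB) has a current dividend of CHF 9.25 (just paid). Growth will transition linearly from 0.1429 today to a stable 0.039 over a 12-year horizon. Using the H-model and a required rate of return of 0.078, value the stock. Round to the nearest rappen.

H-model: P₀ = D₀[(1+g_L) + H(g_S−g_L)]/(r−g_L), with H = 12/2 = 6.
P₀ = 9.25 × [(1+0.039) + 6×(0.1429−0.039)] / (0.078−0.039)
   = 9.25 × 1.6624 / 0.039 = 394.2872

CHF 394.29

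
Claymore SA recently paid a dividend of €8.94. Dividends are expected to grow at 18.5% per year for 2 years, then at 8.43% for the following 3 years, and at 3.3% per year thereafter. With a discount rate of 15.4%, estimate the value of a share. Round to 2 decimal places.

Three-stage DDM. Project D₁…D_5; terminal Gordon value at t=5 with g = 0.033; discount at r = 0.154.
D_1 = 10.5939
D_2 = 12.5538
D_3 = 13.6121
D_4 = 14.7596
D_5 = 16.0038
TV_5 = 16.5319/(0.154−0.033) = 136.6273
P₀ = Σ Dₜ/(1+r)ᵗ + TV_5/(1+r)^5 = 110.3653

€110.37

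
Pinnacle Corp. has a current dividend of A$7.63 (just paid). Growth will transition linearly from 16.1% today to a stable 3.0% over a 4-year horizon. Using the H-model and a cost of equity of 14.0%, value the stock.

H-model: P₀ = D₀[(1+g_L) + H(g_S−g_L)]/(r−g_L), with H = 4/2 = 2.
P₀ = 7.63 × [(1+0.03) + 2×(0.161−0.03)] / (0.14−0.03)
   = 7.63 × 1.2920 / 0.11 = 89.6178

A$89.62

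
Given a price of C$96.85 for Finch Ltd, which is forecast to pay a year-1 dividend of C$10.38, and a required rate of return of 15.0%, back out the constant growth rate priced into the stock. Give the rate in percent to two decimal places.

4.28%

From P₀ = D₁/(r − g), the implied growth is g = r − D₁/P₀.
g = 0.15 − 10.38/96.85 = 0.15 − 0.10718 = 0.04282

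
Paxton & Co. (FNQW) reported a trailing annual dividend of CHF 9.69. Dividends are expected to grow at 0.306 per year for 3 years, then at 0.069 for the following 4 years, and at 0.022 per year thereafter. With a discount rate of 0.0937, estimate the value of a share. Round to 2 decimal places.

Three-stage DDM. Project D₁…D_7; terminal Gordon value at t=7 with g = 0.022; discount at r = 0.0937.
D_1 = 12.6551
D_2 = 16.5276
D_3 = 21.5851
D_4 = 23.0744
D_5 = 24.6666
D_6 = 26.3686
D_7 = 28.1880
TV_7 = 28.8081/(0.0937−0.022) = 401.7870
P₀ = Σ Dₜ/(1+r)ᵗ + TV_7/(1+r)^7 = 318.8791

CHF 318.88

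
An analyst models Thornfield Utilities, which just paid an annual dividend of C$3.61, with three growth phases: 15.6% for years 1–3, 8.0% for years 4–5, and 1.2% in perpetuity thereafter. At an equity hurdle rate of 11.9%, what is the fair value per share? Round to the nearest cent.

C$54.18

Three-stage DDM. Project D₁…D_5; terminal Gordon value at t=5 with g = 0.012; discount at r = 0.119.
D_1 = 4.1732
D_2 = 4.8242
D_3 = 5.5767
D_4 = 6.0229
D_5 = 6.5047
TV_5 = 6.5828/(0.119−0.012) = 61.5212
P₀ = Σ Dₜ/(1+r)ᵗ + TV_5/(1+r)^5 = 54.1760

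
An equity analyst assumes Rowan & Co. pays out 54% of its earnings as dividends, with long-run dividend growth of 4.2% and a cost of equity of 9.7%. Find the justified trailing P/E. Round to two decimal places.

Justified trailing P/E = b(1+g)/(r−g) = 0.54×(1+0.042)/(0.097−0.042) = 10.2305

10.23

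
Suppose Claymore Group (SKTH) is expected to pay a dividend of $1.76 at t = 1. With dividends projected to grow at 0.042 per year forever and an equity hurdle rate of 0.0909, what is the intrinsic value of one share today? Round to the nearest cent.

$35.99

Gordon growth model: P₀ = D₁/(r − g), with D₁ = 1.76 given directly.
P₀ = 1.7600 / (0.0909 − 0.042) = 1.7600 / 0.0489 = 35.9918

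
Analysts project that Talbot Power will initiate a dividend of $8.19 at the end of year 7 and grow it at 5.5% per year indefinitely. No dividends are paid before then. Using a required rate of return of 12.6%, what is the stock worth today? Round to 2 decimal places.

Deferred-dividend DDM. At t=6 the remaining stream is a growing perpetuity with first payment D_7 = 8.19.
V_6 = D_7/(r−g) = 8.19/(0.126−0.055) = 115.3521
P₀ = V_6/(1+r)^6 = 115.3521/(1+0.126)^6 = 56.5972

$56.60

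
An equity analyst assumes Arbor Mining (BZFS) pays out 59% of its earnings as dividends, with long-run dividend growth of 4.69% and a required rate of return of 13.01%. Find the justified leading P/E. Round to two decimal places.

7.09

Justified leading P/E = b/(r−g) = 0.59/(0.1301−0.0469) = 7.0913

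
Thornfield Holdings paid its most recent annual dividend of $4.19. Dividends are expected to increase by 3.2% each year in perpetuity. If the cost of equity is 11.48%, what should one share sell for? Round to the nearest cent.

Gordon growth model: P₀ = D₁/(r − g). D₁ = 4.19 × (1 + 0.032) = 4.3241.
P₀ = 4.3241 / (0.1148 − 0.032) = 4.3241 / 0.0828 = 52.2232

$52.22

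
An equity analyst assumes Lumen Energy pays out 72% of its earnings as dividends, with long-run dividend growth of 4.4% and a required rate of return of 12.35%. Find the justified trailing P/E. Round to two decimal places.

Justified trailing P/E = b(1+g)/(r−g) = 0.72×(1+0.044)/(0.1235−0.044) = 9.4551

9.46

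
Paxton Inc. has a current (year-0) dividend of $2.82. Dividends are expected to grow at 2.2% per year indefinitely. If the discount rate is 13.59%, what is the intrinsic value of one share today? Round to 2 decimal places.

Gordon growth model: P₀ = D₁/(r − g). D₁ = 2.82 × (1 + 0.022) = 2.8820.
P₀ = 2.8820 / (0.1359 − 0.022) = 2.8820 / 0.1139 = 25.3032

$25.30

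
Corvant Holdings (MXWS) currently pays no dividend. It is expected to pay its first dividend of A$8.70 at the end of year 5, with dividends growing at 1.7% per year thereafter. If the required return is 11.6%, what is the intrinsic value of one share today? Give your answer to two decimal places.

Deferred-dividend DDM. At t=4 the remaining stream is a growing perpetuity with first payment D_5 = 8.70.
V_4 = D_5/(r−g) = 8.70/(0.116−0.017) = 87.8788
P₀ = V_4/(1+r)^4 = 87.8788/(1+0.116)^4 = 56.6536

A$56.65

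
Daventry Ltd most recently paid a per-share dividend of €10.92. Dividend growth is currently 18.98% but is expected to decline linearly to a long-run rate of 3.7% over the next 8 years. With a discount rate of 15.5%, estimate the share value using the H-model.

H-model: P₀ = D₀[(1+g_L) + H(g_S−g_L)]/(r−g_L), with H = 8/2 = 4.
P₀ = 10.92 × [(1+0.037) + 4×(0.1898−0.037)] / (0.155−0.037)
   = 10.92 × 1.6482 / 0.118 = 152.5283

€152.53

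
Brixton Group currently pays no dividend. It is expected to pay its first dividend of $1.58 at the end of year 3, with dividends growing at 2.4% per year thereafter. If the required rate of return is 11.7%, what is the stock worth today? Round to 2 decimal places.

Deferred-dividend DDM. At t=2 the remaining stream is a growing perpetuity with first payment D_3 = 1.58.
V_2 = D_3/(r−g) = 1.58/(0.117−0.024) = 16.9892
P₀ = V_2/(1+r)^2 = 16.9892/(1+0.117)^2 = 13.6166

$13.62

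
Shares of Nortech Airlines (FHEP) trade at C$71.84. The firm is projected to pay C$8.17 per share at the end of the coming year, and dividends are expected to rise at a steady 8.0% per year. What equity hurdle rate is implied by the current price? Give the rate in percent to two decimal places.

Rearranging the constant-growth DDM: r = D₁/P₀ + g.
r = 8.1700 / 71.84 + 0.08 = 0.11372 + 0.08 = 0.19372

19.37%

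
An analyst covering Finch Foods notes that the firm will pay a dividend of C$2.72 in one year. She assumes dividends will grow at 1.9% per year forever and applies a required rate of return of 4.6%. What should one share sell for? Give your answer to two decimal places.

C$100.74

Gordon growth model: P₀ = D₁/(r − g), with D₁ = 2.72 given directly.
P₀ = 2.7200 / (0.046 − 0.019) = 2.7200 / 0.027 = 100.7407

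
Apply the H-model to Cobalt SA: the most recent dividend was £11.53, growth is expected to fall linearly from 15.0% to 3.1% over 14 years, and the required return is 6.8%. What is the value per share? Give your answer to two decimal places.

£580.86

H-model: P₀ = D₀[(1+g_L) + H(g_S−g_L)]/(r−g_L), with H = 14/2 = 7.
P₀ = 11.53 × [(1+0.031) + 7×(0.15−0.031)] / (0.068−0.031)
   = 11.53 × 1.8640 / 0.037 = 580.8627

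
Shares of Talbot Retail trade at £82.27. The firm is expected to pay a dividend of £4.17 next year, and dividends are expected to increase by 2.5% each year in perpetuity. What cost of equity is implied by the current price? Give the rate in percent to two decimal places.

Rearranging the constant-growth DDM: r = D₁/P₀ + g.
r = 4.1700 / 82.27 + 0.025 = 0.05069 + 0.025 = 0.07569

7.57%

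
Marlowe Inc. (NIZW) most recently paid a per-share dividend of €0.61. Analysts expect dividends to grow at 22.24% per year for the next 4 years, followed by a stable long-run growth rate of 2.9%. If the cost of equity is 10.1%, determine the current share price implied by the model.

Two-stage DDM. Project D₁…D_4 at 0.2224, terminal growth 0.029, discount at r = 0.101.
D_1 = 0.7457
D_2 = 0.9115
D_3 = 1.1142
D_4 = 1.3620
Terminal value at t=4: TV = D_5/(r−g) = 1.4015/(0.101−0.029) = 19.4655
P₀ = 0.7457/(1+0.101)^1 + 0.9115/(1+0.101)^2 + 1.1142/(1+0.101)^3 + 1.3620/(1+0.101)^4 + 19.4655/(1+0.101)^4 = 16.4379

€16.44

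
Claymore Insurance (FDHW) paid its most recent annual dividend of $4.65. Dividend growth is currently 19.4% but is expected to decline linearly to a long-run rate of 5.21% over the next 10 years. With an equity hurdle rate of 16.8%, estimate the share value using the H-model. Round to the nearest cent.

H-model: P₀ = D₀[(1+g_L) + H(g_S−g_L)]/(r−g_L), with H = 10/2 = 5.
P₀ = 4.65 × [(1+0.0521) + 5×(0.194−0.0521)] / (0.168−0.0521)
   = 4.65 × 1.7616 / 0.1159 = 70.6768

$70.68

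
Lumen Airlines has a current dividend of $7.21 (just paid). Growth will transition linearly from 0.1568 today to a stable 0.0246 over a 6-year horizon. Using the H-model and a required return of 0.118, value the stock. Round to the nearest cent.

$109.71

H-model: P₀ = D₀[(1+g_L) + H(g_S−g_L)]/(r−g_L), with H = 6/2 = 3.
P₀ = 7.21 × [(1+0.0246) + 3×(0.1568−0.0246)] / (0.118−0.0246)
   = 7.21 × 1.4212 / 0.0934 = 109.7093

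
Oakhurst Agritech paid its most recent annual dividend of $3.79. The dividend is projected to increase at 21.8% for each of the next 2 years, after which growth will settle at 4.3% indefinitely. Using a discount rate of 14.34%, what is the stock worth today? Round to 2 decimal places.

Two-stage DDM. Project D₁…D_2 at 0.218, terminal growth 0.043, discount at r = 0.1434.
D_1 = 4.6162
D_2 = 5.6226
Terminal value at t=2: TV = D_3/(r−g) = 5.8643/(0.1434−0.043) = 58.4096
P₀ = 4.6162/(1+0.1434)^1 + 5.6226/(1+0.1434)^2 + 58.4096/(1+0.1434)^2 = 53.0154

$53.02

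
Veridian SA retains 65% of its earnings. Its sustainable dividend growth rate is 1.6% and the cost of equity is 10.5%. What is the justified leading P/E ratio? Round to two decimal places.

3.93

Payout ratio b = 1 − 0.65 = 0.35.
Justified leading P/E = b/(r−g) = 0.35/(0.105−0.016) = 3.9326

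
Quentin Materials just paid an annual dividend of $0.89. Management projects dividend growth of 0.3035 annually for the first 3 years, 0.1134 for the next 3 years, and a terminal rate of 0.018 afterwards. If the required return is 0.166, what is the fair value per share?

Three-stage DDM. Project D₁…D_6; terminal Gordon value at t=6 with g = 0.018; discount at r = 0.166.
D_1 = 1.1601
D_2 = 1.5122
D_3 = 1.9712
D_4 = 2.1947
D_5 = 2.4436
D_6 = 2.7207
TV_6 = 2.7696/(0.166−0.018) = 18.7138
P₀ = Σ Dₜ/(1+r)ᵗ + TV_6/(1+r)^6 = 14.2013

$14.20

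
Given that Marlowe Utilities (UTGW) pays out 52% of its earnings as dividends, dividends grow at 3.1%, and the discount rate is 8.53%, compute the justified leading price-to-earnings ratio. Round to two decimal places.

9.58

Justified leading P/E = b/(r−g) = 0.52/(0.0853−0.031) = 9.5764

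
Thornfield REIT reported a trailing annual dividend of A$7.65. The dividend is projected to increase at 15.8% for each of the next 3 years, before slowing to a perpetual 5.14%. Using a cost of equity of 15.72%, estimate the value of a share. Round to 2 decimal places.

A$99.16

Two-stage DDM. Project D₁…D_3 at 0.158, terminal growth 0.0514, discount at r = 0.1572.
D_1 = 8.8587
D_2 = 10.2584
D_3 = 11.8792
Terminal value at t=3: TV = D_4/(r−g) = 12.4898/(0.1572−0.0514) = 118.0509
P₀ = 8.8587/(1+0.1572)^1 + 10.2584/(1+0.1572)^2 + 11.8792/(1+0.1572)^3 + 118.0509/(1+0.1572)^3 = 99.1623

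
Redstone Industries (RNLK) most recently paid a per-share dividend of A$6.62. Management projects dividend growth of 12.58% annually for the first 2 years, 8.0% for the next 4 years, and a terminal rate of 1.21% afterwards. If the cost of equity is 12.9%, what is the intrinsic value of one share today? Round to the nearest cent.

Three-stage DDM. Project D₁…D_6; terminal Gordon value at t=6 with g = 0.0121; discount at r = 0.129.
D_1 = 7.4528
D_2 = 8.3904
D_3 = 9.0616
D_4 = 9.7865
D_5 = 10.5694
D_6 = 11.4150
TV_6 = 11.5531/(0.129−0.0121) = 98.8290
P₀ = Σ Dₜ/(1+r)ᵗ + TV_6/(1+r)^6 = 84.5005

A$84.50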